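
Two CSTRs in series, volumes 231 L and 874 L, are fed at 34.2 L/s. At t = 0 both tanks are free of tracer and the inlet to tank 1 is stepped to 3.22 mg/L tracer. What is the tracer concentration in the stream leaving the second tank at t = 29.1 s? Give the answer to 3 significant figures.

1.83 mg/L

Species balance on tank i: dCᵢ/dt = (Cᵢ₋₁ − Cᵢ)/τᵢ with τᵢ = Vᵢ/Q.
τ₁ = 231/34.2 = 6.7544 s; τ₂ = 874/34.2 = 25.556 s.
Solving the cascade with C₁(0)=C₂(0)=0 gives C₂(t) = C_in[1 − (τ₁ e^(−t/τ₁) − τ₂ e^(−t/τ₂))/(τ₁ − τ₂)].
At t = 29.1: e^(−t/τ₁) = 0.013456, e^(−t/τ₂) = 0.32024.
C₂ = 3.22·[1 − (6.7544·0.013456 − 25.556·0.32024)/(-18.801)] = 3.22·0.56955 = 1.8340 mg/L.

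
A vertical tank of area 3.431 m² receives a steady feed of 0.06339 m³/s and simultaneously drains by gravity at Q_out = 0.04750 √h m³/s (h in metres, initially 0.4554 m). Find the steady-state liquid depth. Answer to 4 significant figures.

A dh/dt = Q_in − 0.04750 √h. Steady state requires inflow = outflow:
Q_in = 0.04750 √h_ss ⇒ √h_ss = 0.06339/0.04750 = 1.33453.
h_ss = 1.33453² = 1.78096 m. (Since h₀ = 0.4554 m < h_ss, the level will rise toward this value.)

1.781 m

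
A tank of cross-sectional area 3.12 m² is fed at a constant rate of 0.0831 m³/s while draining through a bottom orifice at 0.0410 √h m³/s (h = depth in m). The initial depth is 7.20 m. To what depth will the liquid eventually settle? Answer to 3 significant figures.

4.11 m

A dh/dt = Q_in − 0.0410 √h. Steady state requires inflow = outflow:
Q_in = 0.0410 √h_ss ⇒ √h_ss = 0.0831/0.0410 = 2.0268.
h_ss = 2.0268² = 4.1080 m. (Since h₀ = 7.20 m > h_ss, the level will fall toward this value.)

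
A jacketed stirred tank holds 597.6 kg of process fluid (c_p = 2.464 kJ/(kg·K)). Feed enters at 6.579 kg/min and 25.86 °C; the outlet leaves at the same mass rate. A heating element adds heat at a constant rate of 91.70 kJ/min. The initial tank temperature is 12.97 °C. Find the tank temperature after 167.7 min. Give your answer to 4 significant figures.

28.59 °C

Heat balance on the well-mixed liquid: M c_p dT/dt = ṁ c_p (T_in − T) + 91.70.
τ = M/ṁ = 90.8345 min; T_ss = T_in + Q̇/(ṁ c_p) = 25.86 + 91.70/(6.579·2.464) = 31.5168 °C.
T approaches T_ss exponentially: T(t) = T_ss + (T₀ − T_ss) e^(−t/τ).
T(167.7) = 31.5168 + (-18.5468)·e^(−167.7/90.8345) = 31.5168 + (-18.5468)·0.157833 = 28.5895 °C.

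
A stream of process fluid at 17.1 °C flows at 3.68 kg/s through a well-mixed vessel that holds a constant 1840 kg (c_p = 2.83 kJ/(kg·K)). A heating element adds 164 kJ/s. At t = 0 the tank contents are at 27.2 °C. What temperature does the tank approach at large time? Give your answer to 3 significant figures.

32.8 °C

First-law balance (no shaft work): M c_p dT/dt = ṁ c_p (T_in − T) + 164.
At steady state dT/dt = 0 ⇒ T_ss = T_in + Q̇/(ṁ c_p) = 17.1 + 164/(3.68·2.83) = 32.847 °C.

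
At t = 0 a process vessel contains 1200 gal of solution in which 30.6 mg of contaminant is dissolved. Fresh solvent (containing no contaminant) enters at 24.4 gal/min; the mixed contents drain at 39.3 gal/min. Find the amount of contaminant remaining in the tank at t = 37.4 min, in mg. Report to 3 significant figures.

5.90 mg

Let m(t) be the amount of contaminant. Volume: V(t) = V₀ + (Q_in − Q_out) t = 1200 − 14.900 t; V(37.4) = 642.74 gal.
No contaminant enters, so dm/dt = −Q_out · (m/V).
Separate: dm/m = −Q_out dt/V(t) ⇒ ln(m/m₀) = −(Q_out/(Q_in−Q_out)) ln(V/V₀).
m = m₀ (V₀/V)^(Q_out/(Q_in−Q_out)) = 30.6 × (1200/642.74)^(-2.6376) = 5.8959 mg.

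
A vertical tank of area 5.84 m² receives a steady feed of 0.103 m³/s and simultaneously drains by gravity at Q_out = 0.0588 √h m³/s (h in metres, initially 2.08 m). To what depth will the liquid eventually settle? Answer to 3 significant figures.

Volume balance on the tank: A dh/dt = Q_in − 0.0588 √h. At steady state dh/dt = 0:
Q_in = 0.0588 √h_ss ⇒ √h_ss = 0.103/0.0588 = 1.7517.
h_ss = 1.7517² = 3.0685 m. (Since h₀ = 2.08 m < h_ss, the level will rise toward this value.)

3.07 m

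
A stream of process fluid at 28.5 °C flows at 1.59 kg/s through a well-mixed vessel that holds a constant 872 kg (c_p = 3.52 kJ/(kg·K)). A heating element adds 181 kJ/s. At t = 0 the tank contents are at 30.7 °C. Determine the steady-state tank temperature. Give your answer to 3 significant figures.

60.8 °C

M c_p dT/dt = ṁ c_p (T_in − T) + Q̇.
At steady state dT/dt = 0 ⇒ T_ss = T_in + Q̇/(ṁ c_p) = 28.5 + 181/(1.59·3.52) = 60.840 °C.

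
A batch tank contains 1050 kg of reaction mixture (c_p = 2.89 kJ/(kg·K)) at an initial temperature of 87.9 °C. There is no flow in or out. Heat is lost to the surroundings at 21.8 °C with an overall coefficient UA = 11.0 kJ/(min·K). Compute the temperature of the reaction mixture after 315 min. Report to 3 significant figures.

42.9 °C

M c_p dT/dt = −UA(T − T_amb).
dT/dt = (T_ss − T)/τ with T_ss = T_amb = 21.800 °C, τ = M c_p/UA = 1050·2.89/11.0 = 275.86 min.
This is linear first-order; T(t) = T_ss + (T₀ − T_ss) e^(−t/τ).
T(315) = 21.800 + (66.100)·0.31922 = 42.901 °C.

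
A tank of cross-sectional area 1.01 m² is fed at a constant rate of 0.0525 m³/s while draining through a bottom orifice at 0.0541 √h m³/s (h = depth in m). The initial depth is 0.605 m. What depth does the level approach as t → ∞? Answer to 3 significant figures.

0.942 m

Level balance: A dh/dt = 0.0525 − 0.0541 √h. Setting dh/dt = 0:
Q_in = 0.0541 √h_ss ⇒ √h_ss = 0.0525/0.0541 = 0.97043.
h_ss = 0.97043² = 0.94172 m. (Since h₀ = 0.605 m < h_ss, the level will rise toward this value.)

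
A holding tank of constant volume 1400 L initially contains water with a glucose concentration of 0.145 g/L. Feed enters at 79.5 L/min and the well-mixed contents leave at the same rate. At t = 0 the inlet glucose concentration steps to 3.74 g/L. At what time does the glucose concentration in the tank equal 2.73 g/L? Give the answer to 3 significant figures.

Species balance: V dC/dt = Q(C_in − C) ⇒ τ = V/Q = 17.610 min.
C(t) = C_in + (C₀ − C_in) e^(−t/τ). Set C = 2.73 and solve for t:
e^(−t/τ) = (C − C_in)/(C₀ − C_in) = (2.73 − 3.74)/(0.145 − 3.74) = 0.28095
t = −τ ln(…) = 17.610 × 1.2696 = 22.358 min.

22.4 min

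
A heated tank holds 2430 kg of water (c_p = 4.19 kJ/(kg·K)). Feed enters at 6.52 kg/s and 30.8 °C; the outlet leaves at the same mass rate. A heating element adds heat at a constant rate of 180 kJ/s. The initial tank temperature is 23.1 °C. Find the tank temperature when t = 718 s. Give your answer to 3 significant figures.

35.3 °C

Energy balance: M c_p dT/dt = ṁ c_p (T_in − T) + 180.
Rearrange: dT/dt = (T_ss − T)/τ with τ = M/ṁ = 372.70 s and T_ss = T_in + Q̇/(ṁ c_p) = 37.389 °C.
Integrating: T(t) = T_ss + (T₀ − T_ss) e^(−t/τ).
T(718) = 37.389 + (-14.289)·e^(−718/372.70) = 37.389 + (-14.289)·0.14566 = 35.308 °C.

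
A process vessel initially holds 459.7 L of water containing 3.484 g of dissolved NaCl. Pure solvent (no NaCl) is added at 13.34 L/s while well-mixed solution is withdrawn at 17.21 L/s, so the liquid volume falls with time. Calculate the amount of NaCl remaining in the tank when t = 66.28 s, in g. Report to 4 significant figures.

0.09233 g

Total volume: dV/dt = Q_in − Q_out = -3.87000 L/s, so V(t) = 459.7 − 3.87000 t and V(66.28) = 203.196 L.
Solute balance: dm/dt = 0 − Q_out C = −Q_out m/V(t).
Separate: dm/m = −Q_out dt/V(t) ⇒ ln(m/m₀) = −(Q_out/(Q_in−Q_out)) ln(V/V₀).
m = m₀ (V₀/V)^(Q_out/(Q_in−Q_out)) = 3.484 × (459.7/203.196)^(-4.44703) = 0.0923308 g.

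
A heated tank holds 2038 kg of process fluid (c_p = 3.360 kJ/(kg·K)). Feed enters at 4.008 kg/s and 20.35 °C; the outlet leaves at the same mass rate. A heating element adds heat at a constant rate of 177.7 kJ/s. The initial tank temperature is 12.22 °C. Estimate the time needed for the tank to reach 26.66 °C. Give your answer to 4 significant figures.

Heat balance on the well-mixed liquid: M c_p dT/dt = ṁ c_p (T_in − T) + 177.7.
τ = M/ṁ = 508.483 s; T_ss = T_in + Q̇/(ṁ c_p) = 33.5453 °C.
T(t) = T_ss + (T₀ − T_ss) e^(−t/τ). Set T = 26.66:
e^(−t/τ) = (26.66 − 33.5453)/(12.22 − 33.5453) = 0.322871
t = −508.483 · ln(0.322871) = 574.841 s.

574.8 s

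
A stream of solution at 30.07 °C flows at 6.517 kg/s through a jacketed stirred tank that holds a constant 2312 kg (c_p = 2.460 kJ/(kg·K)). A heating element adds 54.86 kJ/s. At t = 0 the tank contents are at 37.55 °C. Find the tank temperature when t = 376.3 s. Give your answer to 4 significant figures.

Unsteady energy balance on the tank contents: M c_p dT/dt = ṁ c_p (T_in − T) + 54.86.
τ = M/ṁ = 354.764 s; T_ss = T_in + Q̇/(ṁ c_p) = 30.07 + 54.86/(6.517·2.460) = 33.4919 °C.
Solution: T(t) = T_ss + (T₀ − T_ss) e^(−t/τ).
T(376.3) = 33.4919 + (4.05806)·e^(−376.3/354.764) = 33.4919 + (4.05806)·0.346212 = 34.8969 °C.

34.90 °C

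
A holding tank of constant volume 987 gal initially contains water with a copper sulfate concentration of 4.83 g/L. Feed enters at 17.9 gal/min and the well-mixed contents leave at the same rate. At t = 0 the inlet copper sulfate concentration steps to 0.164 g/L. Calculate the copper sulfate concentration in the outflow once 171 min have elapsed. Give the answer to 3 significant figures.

0.374 g/L

Species balance on the tank: V dC/dt = Q(C_in − C).
So dC/dt = (C_in − C)/τ with τ = V/Q = 987/17.9 = 55.140 min.
This is linear first-order; C(t) = C_in + (C₀ − C_in) e^(−t/τ).
C(171) = 0.164 + (4.83 − 0.164)·e^(−171/55.140) = 0.164 + (4.6660)·0.044994 = 0.37394 g/L.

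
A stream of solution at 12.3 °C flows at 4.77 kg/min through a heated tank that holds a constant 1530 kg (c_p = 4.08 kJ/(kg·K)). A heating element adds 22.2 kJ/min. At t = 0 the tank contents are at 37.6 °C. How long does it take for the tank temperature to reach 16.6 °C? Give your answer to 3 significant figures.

653 min

Unsteady energy balance on the tank contents: M c_p dT/dt = ṁ c_p (T_in − T) + 22.2.
τ = M/ṁ = 320.75 min; T_ss = T_in + Q̇/(ṁ c_p) = 13.441 °C.
T(t) = T_ss + (T₀ − T_ss) e^(−t/τ). Set T = 16.6:
e^(−t/τ) = (16.6 − 13.441)/(37.6 − 13.441) = 0.13077
t = −320.75 · ln(0.13077) = 652.52 min.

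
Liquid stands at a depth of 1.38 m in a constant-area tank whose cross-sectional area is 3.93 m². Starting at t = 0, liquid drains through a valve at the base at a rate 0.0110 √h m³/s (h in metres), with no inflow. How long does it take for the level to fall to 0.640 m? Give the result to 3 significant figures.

268 s

A dh/dt = −Q_out = −0.0110 √h.
∫ h^(−1/2) dh = −(0.0110/A) ∫ dt, giving 2√h = 2√h₀ − (0.0110/A) t.
t = 2A(√h₀ − √h)/0.0110 = 2·3.93·(√1.38 − √0.640)/0.0110
  = 7.8600 × (1.1747 − 0.80000) / 0.0110 = 267.76 s.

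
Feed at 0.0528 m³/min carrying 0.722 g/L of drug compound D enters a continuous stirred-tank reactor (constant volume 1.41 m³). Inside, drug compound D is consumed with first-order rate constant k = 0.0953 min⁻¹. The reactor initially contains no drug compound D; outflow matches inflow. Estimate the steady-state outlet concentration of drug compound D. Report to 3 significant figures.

0.204 g/L

V dC/dt = Q(C_in − C) − k V C.
Steady state (dC/dt = 0): C_ss = Q C_in/(Q + kV) = C_in/(1 + kV/Q).
C_ss = 0.0528·0.722/(0.0528 + 0.0953·1.41) = 0.038122/0.18717 = 0.20367 g/L.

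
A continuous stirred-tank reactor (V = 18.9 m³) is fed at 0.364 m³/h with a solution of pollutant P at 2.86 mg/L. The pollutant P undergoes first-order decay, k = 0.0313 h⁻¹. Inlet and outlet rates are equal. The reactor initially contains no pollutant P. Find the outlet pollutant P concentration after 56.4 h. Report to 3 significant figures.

1.03 mg/L

V dC/dt = Q(C_in − C) − k V C.
dC/dt = (Q/V) C_in − (Q/V + k) C; effective rate a = Q/V + k = 0.019259 + 0.0313 = 0.050559 h⁻¹.
C_ss = Q C_in/(Q + kV) = 1.0894 mg/L; C(t) = C_ss + (C₀ − C_ss) e^(−a t).
C(56.4) = 1.0894 + (-1.0894)·e^(−0.050559·56.4) = 1.0894 + (-1.0894)·0.057755 = 1.0265 mg/L.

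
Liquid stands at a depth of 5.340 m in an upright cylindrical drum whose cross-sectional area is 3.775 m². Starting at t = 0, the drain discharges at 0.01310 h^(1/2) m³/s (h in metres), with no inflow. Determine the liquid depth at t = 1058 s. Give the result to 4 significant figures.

0.2257 m

Mass balance (ρ constant): A dh/dt = −0.01310 √h.
Separate and integrate: 2(√h − √h₀) = −(0.01310/A) t.
√h = √5.340 − 0.01310·1058/(2·3.775) = 2.31084 − 1.83574 = 0.475109.
h = 0.475109² = 0.225728 m.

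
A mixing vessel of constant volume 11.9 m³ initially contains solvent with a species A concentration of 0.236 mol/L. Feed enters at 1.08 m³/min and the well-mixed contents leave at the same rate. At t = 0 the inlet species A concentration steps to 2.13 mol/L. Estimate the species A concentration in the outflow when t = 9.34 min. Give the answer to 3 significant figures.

1.32 mol/L

Unsteady species balance (constant V, well mixed): V dC/dt = Q(C_in − C).
Rewrite as dC/dt + C/τ = C_in/τ, τ = V/Q = 11.019 min.
This is linear first-order; C(t) = C_in + (C₀ − C_in) e^(−t/τ).
C(9.34) = 2.13 + (0.236 − 2.13)·e^(−9.34/11.019) = 2.13 + (-1.8940)·0.42841 = 1.3186 mol/L.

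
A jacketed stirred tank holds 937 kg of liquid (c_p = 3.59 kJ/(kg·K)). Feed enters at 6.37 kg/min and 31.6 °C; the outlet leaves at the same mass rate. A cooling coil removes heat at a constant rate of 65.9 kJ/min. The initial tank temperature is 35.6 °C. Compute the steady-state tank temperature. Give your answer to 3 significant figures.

28.7 °C

Energy balance: M c_p dT/dt = ṁ c_p (T_in − T) − 65.9.
At steady state dT/dt = 0 ⇒ T_ss = T_in − Q̇/(ṁ c_p) = 31.6 − 65.9/(6.37·3.59) = 28.718 °C.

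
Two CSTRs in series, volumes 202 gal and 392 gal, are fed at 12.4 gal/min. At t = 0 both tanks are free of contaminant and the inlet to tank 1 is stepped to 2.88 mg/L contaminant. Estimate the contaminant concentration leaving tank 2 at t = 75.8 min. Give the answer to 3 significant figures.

Species balance on tank i: dCᵢ/dt = (Cᵢ₋₁ − Cᵢ)/τᵢ with τᵢ = Vᵢ/Q.
τ₁ = 202/12.4 = 16.290 min; τ₂ = 392/12.4 = 31.613 min.
Solving the cascade with C₁(0)=C₂(0)=0 gives C₂(t) = C_in[1 − (τ₁ e^(−t/τ₁) − τ₂ e^(−t/τ₂))/(τ₁ − τ₂)].
At t = 75.8: e^(−t/τ₁) = 0.0095323, e^(−t/τ₂) = 0.090922.
C₂ = 2.88·[1 − (16.290·0.0095323 − 31.613·0.090922)/(-15.323)] = 2.88·0.82255 = 2.3689 mg/L.

2.37 mg/L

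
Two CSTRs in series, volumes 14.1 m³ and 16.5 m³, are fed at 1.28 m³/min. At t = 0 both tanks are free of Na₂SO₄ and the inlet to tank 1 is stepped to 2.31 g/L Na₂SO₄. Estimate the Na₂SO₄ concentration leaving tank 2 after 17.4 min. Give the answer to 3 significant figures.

0.989 g/L

Species balance on tank i: dCᵢ/dt = (Cᵢ₋₁ − Cᵢ)/τᵢ with τᵢ = Vᵢ/Q.
τ₁ = 14.1/1.28 = 11.016 min; τ₂ = 16.5/1.28 = 12.891 min.
Tank 1: C₁ = C_in(1 − e^(−t/τ₁)). Tank 2 (τ₁ ≠ τ₂): C₂ = C_in[1 − (τ₁ e^(−t/τ₁) − τ₂ e^(−t/τ₂))/(τ₁ − τ₂)].
At t = 17.4: e^(−t/τ₁) = 0.20606, e^(−t/τ₂) = 0.25929.
C₂ = 2.31·[1 − (11.016·0.20606 − 12.891·0.25929)/(-1.8750)] = 2.31·0.42802 = 0.98872 g/L.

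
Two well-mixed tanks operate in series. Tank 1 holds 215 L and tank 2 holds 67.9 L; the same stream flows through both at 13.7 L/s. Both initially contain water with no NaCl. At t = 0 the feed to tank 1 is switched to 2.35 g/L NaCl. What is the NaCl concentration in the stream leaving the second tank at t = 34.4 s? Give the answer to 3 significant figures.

1.97 g/L

Each tank obeys Vᵢ dCᵢ/dt = Q(Cᵢ₋₁ − Cᵢ), so τᵢ = Vᵢ/Q.
τ₁ = 215/13.7 = 15.693 s; τ₂ = 67.9/13.7 = 4.9562 s.
Tank 1: C₁ = C_in(1 − e^(−t/τ₁)). Tank 2 (τ₁ ≠ τ₂): C₂ = C_in[1 − (τ₁ e^(−t/τ₁) − τ₂ e^(−t/τ₂))/(τ₁ − τ₂)].
At t = 34.4: e^(−t/τ₁) = 0.11169, e^(−t/τ₂) = 0.00096750.
C₂ = 2.35·[1 − (15.693·0.11169 − 4.9562·0.00096750)/(10.737)] = 2.35·0.83720 = 1.9674 g/L.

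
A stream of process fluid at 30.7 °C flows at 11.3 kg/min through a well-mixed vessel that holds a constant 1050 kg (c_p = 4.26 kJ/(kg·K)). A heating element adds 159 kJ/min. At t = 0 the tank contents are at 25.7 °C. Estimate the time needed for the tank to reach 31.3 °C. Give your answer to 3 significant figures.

M c_p dT/dt = ṁ c_p (T_in − T) + Q̇.
τ = M/ṁ = 92.920 min; T_ss = T_in + Q̇/(ṁ c_p) = 34.003 °C.
T(t) = T_ss + (T₀ − T_ss) e^(−t/τ). Set T = 31.3:
e^(−t/τ) = (31.3 − 34.003)/(25.7 − 34.003) = 0.32555
t = −92.920 · ln(0.32555) = 104.28 min.

104 min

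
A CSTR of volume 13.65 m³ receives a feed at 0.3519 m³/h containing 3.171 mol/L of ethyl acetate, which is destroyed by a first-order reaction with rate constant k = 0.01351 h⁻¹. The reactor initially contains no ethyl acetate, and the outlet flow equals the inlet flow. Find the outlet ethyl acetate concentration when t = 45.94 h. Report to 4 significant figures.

Species balance: V dC/dt = Q C_in − Q C − k V C.
dC/dt = (Q/V) C_in − (Q/V + k) C; effective rate a = Q/V + k = 0.0257802 + 0.01351 = 0.0392902 h⁻¹.
C_ss = Q C_in/(Q + kV) = 2.08065 mol/L; C(t) = C_ss + (C₀ − C_ss) e^(−a t).
C(45.94) = 2.08065 + (-2.08065)·e^(−0.0392902·45.94) = 2.08065 + (-2.08065)·0.164476 = 1.73843 mol/L.

1.738 mol/L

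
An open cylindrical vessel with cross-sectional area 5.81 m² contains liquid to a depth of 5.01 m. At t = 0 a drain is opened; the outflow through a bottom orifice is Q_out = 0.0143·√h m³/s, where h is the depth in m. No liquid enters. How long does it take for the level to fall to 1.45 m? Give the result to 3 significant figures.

A dh/dt = −Q_out = −0.0143 √h.
This is separable: 2 d(√h)/dt = −0.0143/A, so √h = √h₀ − (0.0143/(2A)) t.
t = 2A(√h₀ − √h)/0.0143 = 2·5.81·(√5.01 − √1.45)/0.0143
  = 11.620 × (2.2383 − 1.2042) / 0.0143 = 840.33 s.

840 s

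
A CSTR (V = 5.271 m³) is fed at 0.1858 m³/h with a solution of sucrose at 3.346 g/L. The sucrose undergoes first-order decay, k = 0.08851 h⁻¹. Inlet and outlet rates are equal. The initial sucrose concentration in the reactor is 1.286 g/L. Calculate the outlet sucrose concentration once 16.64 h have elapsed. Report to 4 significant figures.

Accumulation = in − out − consumed: V dC/dt = Q C_in − Q C − k V C.
dC/dt = (Q/V) C_in − (Q/V + k) C; effective rate a = Q/V + k = 0.0352495 + 0.08851 = 0.123759 h⁻¹.
C_ss = Q C_in/(Q + kV) = 0.953016 g/L; C(t) = C_ss + (C₀ − C_ss) e^(−a t).
C(16.64) = 0.953016 + (0.332984)·e^(−0.123759·16.64) = 0.953016 + (0.332984)·0.127536 = 0.995483 g/L.

0.9955 g/L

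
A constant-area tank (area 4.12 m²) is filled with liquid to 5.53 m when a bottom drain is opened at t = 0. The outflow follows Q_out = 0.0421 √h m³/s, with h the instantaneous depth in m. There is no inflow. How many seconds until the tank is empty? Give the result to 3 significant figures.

460 s

Accumulation of liquid (constant cross-section A): A dh/dt = −0.0421 √h.
∫ h^(−1/2) dh = −(0.0421/A) ∫ dt, giving 2√h = 2√h₀ − (0.0421/A) t.
Tank is empty when √h = 0: t_empty = 2A√h₀/0.0421.
t_empty = 2·4.12·√5.53/0.0421 = 8.2400·2.3516/0.0421 = 460.26 s.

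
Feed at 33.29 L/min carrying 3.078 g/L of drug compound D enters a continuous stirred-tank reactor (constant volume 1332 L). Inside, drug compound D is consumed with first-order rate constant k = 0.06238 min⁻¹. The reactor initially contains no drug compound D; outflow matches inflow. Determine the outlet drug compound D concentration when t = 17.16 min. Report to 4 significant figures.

Accumulation = in − out − consumed: V dC/dt = Q C_in − Q C − k V C.
This is linear with rate a = Q/V + k = 0.0873725 min⁻¹.
C_ss = Q C_in/(Q + kV) = 0.880447 g/L; C(t) = C_ss + (C₀ − C_ss) e^(−a t).
C(17.16) = 0.880447 + (-0.880447)·e^(−0.0873725·17.16) = 0.880447 + (-0.880447)·0.223284 = 0.683858 g/L.

0.6839 g/L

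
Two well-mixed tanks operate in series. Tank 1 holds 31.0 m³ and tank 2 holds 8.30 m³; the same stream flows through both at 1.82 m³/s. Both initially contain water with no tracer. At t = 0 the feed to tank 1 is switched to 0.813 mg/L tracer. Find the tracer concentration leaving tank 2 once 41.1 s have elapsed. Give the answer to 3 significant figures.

0.714 mg/L

Species balance on tank i: dCᵢ/dt = (Cᵢ₋₁ − Cᵢ)/τᵢ with τᵢ = Vᵢ/Q.
τ₁ = 31.0/1.82 = 17.033 s; τ₂ = 8.30/1.82 = 4.5604 s.
Solving the cascade with C₁(0)=C₂(0)=0 gives C₂(t) = C_in[1 − (τ₁ e^(−t/τ₁) − τ₂ e^(−t/τ₂))/(τ₁ − τ₂)].
At t = 41.1: e^(−t/τ₁) = 0.089549, e^(−t/τ₂) = 0.00012190.
C₂ = 0.813·[1 − (17.033·0.089549 − 4.5604·0.00012190)/(12.473)] = 0.813·0.87775 = 0.71361 mg/L.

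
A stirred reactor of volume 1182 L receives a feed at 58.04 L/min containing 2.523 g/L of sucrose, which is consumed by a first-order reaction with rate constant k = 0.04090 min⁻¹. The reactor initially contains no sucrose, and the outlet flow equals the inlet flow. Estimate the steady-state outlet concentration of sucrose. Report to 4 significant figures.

Accumulation = in − out − consumed: V dC/dt = Q C_in − Q C − k V C.
Steady state (dC/dt = 0): C_ss = Q C_in/(Q + kV) = C_in/(1 + kV/Q).
C_ss = 58.04·2.523/(58.04 + 0.04090·1182) = 146.435/106.384 = 1.37648 g/L.

1.376 g/L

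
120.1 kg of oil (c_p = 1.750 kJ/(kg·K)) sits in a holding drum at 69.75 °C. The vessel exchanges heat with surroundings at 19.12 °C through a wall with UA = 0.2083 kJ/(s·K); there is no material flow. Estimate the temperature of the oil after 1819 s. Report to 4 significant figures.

27.47 °C

Energy balance: M c_p dT/dt = −UA(T − T_amb).
dT/dt = (T_ss − T)/τ with T_ss = T_amb = 19.1200 °C, τ = M c_p/UA = 120.1·1.750/0.2083 = 1009.00 s.
T approaches T_ss exponentially: T(t) = T_ss + (T₀ − T_ss) e^(−t/τ).
T(1819) = 19.1200 + (50.6300)·0.164841 = 27.4659 °C.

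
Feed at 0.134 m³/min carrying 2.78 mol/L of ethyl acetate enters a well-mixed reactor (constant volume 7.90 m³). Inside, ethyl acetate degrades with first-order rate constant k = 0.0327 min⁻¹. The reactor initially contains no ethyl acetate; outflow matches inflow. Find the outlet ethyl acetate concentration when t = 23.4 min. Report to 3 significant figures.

0.652 mol/L

Species balance: V dC/dt = Q C_in − Q C − k V C.
dC/dt = (Q/V) C_in − (Q/V + k) C; effective rate a = Q/V + k = 0.016962 + 0.0327 = 0.049662 min⁻¹.
C_ss = Q C_in/(Q + kV) = 0.94951 mol/L; C(t) = C_ss + (C₀ − C_ss) e^(−a t).
C(23.4) = 0.94951 + (-0.94951)·e^(−0.049662·23.4) = 0.94951 + (-0.94951)·0.31283 = 0.65247 mol/L.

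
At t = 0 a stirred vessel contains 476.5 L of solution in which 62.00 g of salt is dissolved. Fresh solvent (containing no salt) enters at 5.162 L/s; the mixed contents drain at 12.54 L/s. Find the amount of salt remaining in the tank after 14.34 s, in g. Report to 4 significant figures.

40.46 g

Let m(t) be the amount of salt. Volume: V(t) = V₀ + (Q_in − Q_out) t = 476.5 − 7.37800 t; V(14.34) = 370.699 L.
Species balance (pure solvent in): dm/dt = −Q_out · m/V(t).
Separate: dm/m = −Q_out dt/V(t) ⇒ ln(m/m₀) = −(Q_out/(Q_in−Q_out)) ln(V/V₀).
m = m₀ (V₀/V)^(Q_out/(Q_in−Q_out)) = 62.00 × (476.5/370.699)^(-1.69965) = 40.4632 g.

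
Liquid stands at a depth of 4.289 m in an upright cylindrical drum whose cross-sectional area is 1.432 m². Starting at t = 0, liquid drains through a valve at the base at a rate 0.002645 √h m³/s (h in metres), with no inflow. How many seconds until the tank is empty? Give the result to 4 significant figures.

2242 s

With no inflow, A dh/dt = −0.002645 √h.
This is separable: 2 d(√h)/dt = −0.002645/A, so √h = √h₀ − (0.002645/(2A)) t.
Tank is empty when √h = 0: t_empty = 2A√h₀/0.002645.
t_empty = 2·1.432·√4.289/0.002645 = 2.86400·2.07099/0.002645 = 2242.46 s.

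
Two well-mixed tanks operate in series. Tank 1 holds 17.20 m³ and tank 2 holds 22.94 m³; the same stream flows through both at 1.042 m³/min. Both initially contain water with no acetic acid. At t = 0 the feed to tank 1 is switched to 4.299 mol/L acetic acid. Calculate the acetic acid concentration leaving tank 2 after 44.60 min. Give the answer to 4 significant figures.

Time constants: τᵢ = Vᵢ/Q for each well-mixed tank.
τ₁ = 17.20/1.042 = 16.5067 min; τ₂ = 22.94/1.042 = 22.0154 min.
Solving the cascade with C₁(0)=C₂(0)=0 gives C₂(t) = C_in[1 − (τ₁ e^(−t/τ₁) − τ₂ e^(−t/τ₂))/(τ₁ − τ₂)].
At t = 44.60: e^(−t/τ₁) = 0.0670759, e^(−t/τ₂) = 0.131881.
C₂ = 4.299·[1 − (16.5067·0.0670759 − 22.0154·0.131881)/(-5.50864)] = 4.299·0.673931 = 2.89723 mol/L.

2.897 mol/L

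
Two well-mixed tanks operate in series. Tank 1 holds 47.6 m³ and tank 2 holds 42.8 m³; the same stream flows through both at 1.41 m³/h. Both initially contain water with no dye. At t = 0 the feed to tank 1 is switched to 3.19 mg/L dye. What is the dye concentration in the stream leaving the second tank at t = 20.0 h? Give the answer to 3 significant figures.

0.415 mg/L

Each tank obeys Vᵢ dCᵢ/dt = Q(Cᵢ₋₁ − Cᵢ), so τᵢ = Vᵢ/Q.
τ₁ = 47.6/1.41 = 33.759 h; τ₂ = 42.8/1.41 = 30.355 h.
Solving the cascade with C₁(0)=C₂(0)=0 gives C₂(t) = C_in[1 − (τ₁ e^(−t/τ₁) − τ₂ e^(−t/τ₂))/(τ₁ − τ₂)].
At t = 20.0: e^(−t/τ₁) = 0.55298, e^(−t/τ₂) = 0.51743.
C₂ = 3.19·[1 − (33.759·0.55298 − 30.355·0.51743)/(3.4043)] = 3.19·0.13006 = 0.41490 mg/L.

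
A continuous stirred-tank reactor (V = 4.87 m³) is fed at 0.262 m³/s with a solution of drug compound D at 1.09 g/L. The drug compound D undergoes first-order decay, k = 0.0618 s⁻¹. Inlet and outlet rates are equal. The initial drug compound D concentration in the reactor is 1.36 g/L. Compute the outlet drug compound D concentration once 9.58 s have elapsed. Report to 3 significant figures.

V dC/dt = Q(C_in − C) − k V C.
dC/dt = (Q/V) C_in − (Q/V + k) C; effective rate a = Q/V + k = 0.053799 + 0.0618 = 0.11560 s⁻¹.
C_ss = Q C_in/(Q + kV) = 0.50728 g/L; C(t) = C_ss + (C₀ − C_ss) e^(−a t).
C(9.58) = 0.50728 + (0.85272)·e^(−0.11560·9.58) = 0.50728 + (0.85272)·0.33040 = 0.78902 g/L.

0.789 g/L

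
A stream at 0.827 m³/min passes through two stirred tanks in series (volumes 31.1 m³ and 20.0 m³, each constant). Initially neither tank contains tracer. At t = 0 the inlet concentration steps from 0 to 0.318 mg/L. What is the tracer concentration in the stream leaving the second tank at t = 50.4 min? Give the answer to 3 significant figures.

0.156 mg/L

Each tank obeys Vᵢ dCᵢ/dt = Q(Cᵢ₋₁ − Cᵢ), so τᵢ = Vᵢ/Q.
τ₁ = 31.1/0.827 = 37.606 min; τ₂ = 20.0/0.827 = 24.184 min.
Tank 1: C₁ = C_in(1 − e^(−t/τ₁)). Tank 2 (τ₁ ≠ τ₂): C₂ = C_in[1 − (τ₁ e^(−t/τ₁) − τ₂ e^(−t/τ₂))/(τ₁ − τ₂)].
At t = 50.4: e^(−t/τ₁) = 0.26179, e^(−t/τ₂) = 0.12443.
C₂ = 0.318·[1 − (37.606·0.26179 − 24.184·0.12443)/(13.422)] = 0.318·0.49071 = 0.15605 mg/L.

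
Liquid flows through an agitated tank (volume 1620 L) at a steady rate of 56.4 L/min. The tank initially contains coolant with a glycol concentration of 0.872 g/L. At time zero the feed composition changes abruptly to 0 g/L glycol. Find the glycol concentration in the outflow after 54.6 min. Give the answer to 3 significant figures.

0.130 g/L

Mass balance on the solute (V constant): V dC/dt = Q(C_in − C).
So dC/dt = (C_in − C)/τ with τ = V/Q = 1620/56.4 = 28.723 min.
C approaches C_in exponentially: C(t) = C_in + (C₀ − C_in) e^(−t/τ).
C(54.6) = 0 + (0.872 − 0)·e^(−54.6/28.723) = 0 + (0.87200)·0.14944 = 0.13031 g/L.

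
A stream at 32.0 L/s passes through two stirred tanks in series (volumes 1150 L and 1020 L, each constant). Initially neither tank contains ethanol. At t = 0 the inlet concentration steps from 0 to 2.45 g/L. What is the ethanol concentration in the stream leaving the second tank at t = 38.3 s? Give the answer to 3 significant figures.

0.765 g/L

Each tank obeys Vᵢ dCᵢ/dt = Q(Cᵢ₋₁ − Cᵢ), so τᵢ = Vᵢ/Q.
τ₁ = 1150/32.0 = 35.938 s; τ₂ = 1020/32.0 = 31.875 s.
Solving the cascade with C₁(0)=C₂(0)=0 gives C₂(t) = C_in[1 − (τ₁ e^(−t/τ₁) − τ₂ e^(−t/τ₂))/(τ₁ − τ₂)].
At t = 38.3: e^(−t/τ₁) = 0.34447, e^(−t/τ₂) = 0.30072.
C₂ = 2.45·[1 − (35.938·0.34447 − 31.875·0.30072)/(4.0625)] = 2.45·0.31225 = 0.76501 g/L.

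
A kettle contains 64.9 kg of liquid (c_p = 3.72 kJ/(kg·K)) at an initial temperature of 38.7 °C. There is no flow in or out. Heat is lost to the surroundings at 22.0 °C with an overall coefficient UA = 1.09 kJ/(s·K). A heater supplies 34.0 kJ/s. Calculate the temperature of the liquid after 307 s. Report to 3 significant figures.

49.6 °C

Energy balance: M c_p dT/dt = −UA(T − T_amb) + Q̇.
dT/dt = (T_ss − T)/τ with T_ss = T_amb + Q̇/UA = 22.0 + 34.0/1.09 = 53.193 °C, τ = M c_p/UA = 64.9·3.72/1.09 = 221.49 s.
This is linear first-order; T(t) = T_ss + (T₀ − T_ss) e^(−t/τ).
T(307) = 53.193 + (-14.493)·0.25006 = 49.569 °C.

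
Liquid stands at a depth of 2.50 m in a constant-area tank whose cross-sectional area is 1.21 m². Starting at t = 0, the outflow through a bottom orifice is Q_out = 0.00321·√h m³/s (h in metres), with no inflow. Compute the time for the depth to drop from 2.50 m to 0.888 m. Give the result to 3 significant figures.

A dh/dt = −Q_out = −0.00321 √h.
Separate and integrate: 2(√h − √h₀) = −(0.00321/A) t.
t = 2A(√h₀ − √h)/0.00321 = 2·1.21·(√2.50 − √0.888)/0.00321
  = 2.4200 × (1.5811 − 0.94234) / 0.00321 = 481.59 s.

482 s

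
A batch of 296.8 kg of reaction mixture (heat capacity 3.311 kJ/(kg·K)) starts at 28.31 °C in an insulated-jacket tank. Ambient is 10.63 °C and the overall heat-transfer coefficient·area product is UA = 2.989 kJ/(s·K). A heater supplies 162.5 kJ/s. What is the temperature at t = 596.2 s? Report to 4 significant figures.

M c_p dT/dt = −UA(T − T_amb) + Q̇.
dT/dt = (T_ss − T)/τ with T_ss = T_amb + Q̇/UA = 10.63 + 162.5/2.989 = 64.9960 °C, τ = M c_p/UA = 296.8·3.311/2.989 = 328.774 s.
T approaches T_ss exponentially: T(t) = T_ss + (T₀ − T_ss) e^(−t/τ).
T(596.2) = 64.9960 + (-36.6860)·0.163098 = 59.0126 °C.

59.01 °C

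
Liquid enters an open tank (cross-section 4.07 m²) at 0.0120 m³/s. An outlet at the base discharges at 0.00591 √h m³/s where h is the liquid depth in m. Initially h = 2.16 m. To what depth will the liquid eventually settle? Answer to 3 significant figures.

A dh/dt = Q_in − 0.00591 √h. Steady state requires inflow = outflow:
Q_in = 0.00591 √h_ss ⇒ √h_ss = 0.0120/0.00591 = 2.0305.
h_ss = 2.0305² = 4.1228 m. (Since h₀ = 2.16 m < h_ss, the level will rise toward this value.)

4.12 m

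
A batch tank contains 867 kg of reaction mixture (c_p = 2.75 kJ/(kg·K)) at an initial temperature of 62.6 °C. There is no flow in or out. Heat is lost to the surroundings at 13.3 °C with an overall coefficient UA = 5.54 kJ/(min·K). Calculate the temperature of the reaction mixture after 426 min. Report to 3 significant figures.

Lumped-capacitance energy balance: M c_p dT/dt = UA(T_amb − T).
dT/dt = (T_ss − T)/τ with T_ss = T_amb = 13.300 °C, τ = M c_p/UA = 867·2.75/5.54 = 430.37 min.
Integrating: T(t) = T_ss + (T₀ − T_ss) e^(−t/τ).
T(426) = 13.300 + (49.300)·0.37163 = 31.622 °C.

31.6 °C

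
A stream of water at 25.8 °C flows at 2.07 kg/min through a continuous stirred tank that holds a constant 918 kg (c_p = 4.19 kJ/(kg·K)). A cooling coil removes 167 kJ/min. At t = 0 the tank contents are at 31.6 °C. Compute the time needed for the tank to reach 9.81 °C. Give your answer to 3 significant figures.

Energy balance: M c_p dT/dt = ṁ c_p (T_in − T) − 167.
τ = M/ṁ = 443.48 min; T_ss = T_in − Q̇/(ṁ c_p) = 6.5455 °C.
T(t) = T_ss + (T₀ − T_ss) e^(−t/τ). Set T = 9.81:
e^(−t/τ) = (9.81 − 6.5455)/(31.6 − 6.5455) = 0.13030
t = −443.48 · ln(0.13030) = 903.79 min.

904 min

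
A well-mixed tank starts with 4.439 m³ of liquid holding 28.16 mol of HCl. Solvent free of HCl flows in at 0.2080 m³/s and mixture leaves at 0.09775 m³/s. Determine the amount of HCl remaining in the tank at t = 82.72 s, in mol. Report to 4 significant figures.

10.46 mol

Total volume: dV/dt = Q_in − Q_out = 0.110250 m³/s, so V(t) = 4.439 + 0.110250 t and V(82.72) = 13.5589 m³.
No HCl enters, so dm/dt = −Q_out · (m/V).
dm/m = −Q_out dt/(V₀ + 0.110250 t); integrating gives ln(m/m₀) = −(Q_out/(Q_in−Q_out)) ln(V/V₀).
m = m₀ (V₀/V)^(Q_out/(Q_in−Q_out)) = 28.16 × (4.439/13.5589)^(0.886621) = 10.4635 mol.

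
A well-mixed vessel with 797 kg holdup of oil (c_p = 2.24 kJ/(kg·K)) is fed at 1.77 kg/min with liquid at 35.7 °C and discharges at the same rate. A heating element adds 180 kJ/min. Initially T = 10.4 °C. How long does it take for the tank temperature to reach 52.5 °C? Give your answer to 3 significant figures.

408 min

M c_p dT/dt = ṁ c_p (T_in − T) + Q̇.
τ = M/ṁ = 450.28 min; T_ss = T_in + Q̇/(ṁ c_p) = 81.100 °C.
T(t) = T_ss + (T₀ − T_ss) e^(−t/τ). Set T = 52.5:
e^(−t/τ) = (52.5 − 81.100)/(10.4 − 81.100) = 0.40452
t = −450.28 · ln(0.40452) = 407.53 min.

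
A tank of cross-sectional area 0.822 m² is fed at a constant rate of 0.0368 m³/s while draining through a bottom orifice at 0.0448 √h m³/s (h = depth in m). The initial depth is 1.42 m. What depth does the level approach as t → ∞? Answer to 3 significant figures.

0.675 m

A dh/dt = Q_in − 0.0448 √h. Steady state requires inflow = outflow:
Q_in = 0.0448 √h_ss ⇒ √h_ss = 0.0368/0.0448 = 0.82143.
h_ss = 0.82143² = 0.67474 m. (Since h₀ = 1.42 m > h_ss, the level will fall toward this value.)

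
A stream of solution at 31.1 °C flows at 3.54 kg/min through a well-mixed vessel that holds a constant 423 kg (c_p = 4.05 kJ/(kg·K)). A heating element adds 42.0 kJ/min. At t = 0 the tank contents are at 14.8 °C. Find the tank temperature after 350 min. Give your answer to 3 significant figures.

M c_p dT/dt = ṁ c_p (T_in − T) + Q̇.
Rearrange: dT/dt = (T_ss − T)/τ with τ = M/ṁ = 119.49 min and T_ss = T_in + Q̇/(ṁ c_p) = 34.029 °C.
T approaches T_ss exponentially: T(t) = T_ss + (T₀ − T_ss) e^(−t/τ).
T(350) = 34.029 + (-19.229)·e^(−350/119.49) = 34.029 + (-19.229)·0.053446 = 33.002 °C.

33.0 °C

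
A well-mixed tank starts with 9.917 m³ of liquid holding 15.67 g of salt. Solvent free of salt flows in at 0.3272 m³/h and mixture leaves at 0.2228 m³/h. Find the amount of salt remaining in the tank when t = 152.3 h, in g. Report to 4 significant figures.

2.034 g

Total volume: dV/dt = Q_in − Q_out = 0.104400 m³/h, so V(t) = 9.917 + 0.104400 t and V(152.3) = 25.8171 m³.
Species balance (pure solvent in): dm/dt = −Q_out · m/V(t).
Separate: dm/m = −Q_out dt/V(t) ⇒ ln(m/m₀) = −(Q_out/(Q_in−Q_out)) ln(V/V₀).
m = m₀ (V₀/V)^(Q_out/(Q_in−Q_out)) = 15.67 × (9.917/25.8171)^(2.13410) = 2.03372 g.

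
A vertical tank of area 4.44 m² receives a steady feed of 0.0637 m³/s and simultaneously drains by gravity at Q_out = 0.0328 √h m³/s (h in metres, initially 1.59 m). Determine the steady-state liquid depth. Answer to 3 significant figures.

Level balance: A dh/dt = 0.0637 − 0.0328 √h. Setting dh/dt = 0:
Q_in = 0.0328 √h_ss ⇒ √h_ss = 0.0637/0.0328 = 1.9421.
h_ss = 1.9421² = 3.7716 m. (Since h₀ = 1.59 m < h_ss, the level will rise toward this value.)

3.77 m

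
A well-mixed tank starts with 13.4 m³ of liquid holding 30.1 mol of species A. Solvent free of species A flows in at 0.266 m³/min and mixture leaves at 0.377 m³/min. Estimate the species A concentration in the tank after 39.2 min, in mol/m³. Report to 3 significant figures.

Total volume: dV/dt = Q_in − Q_out = -0.11100 m³/min, so V(t) = 13.4 − 0.11100 t and V(39.2) = 9.0488 m³.
Species balance (pure solvent in): dm/dt = −Q_out · m/V(t).
dm/m = −Q_out dt/(V₀ − 0.11100 t); integrating gives ln(m/m₀) = −(Q_out/(Q_in−Q_out)) ln(V/V₀).
m = m₀ (V₀/V)^(Q_out/(Q_in−Q_out)) = 30.1 × (13.4/9.0488)^(-3.3964) = 7.9329 mol.
C = m/V = 7.9329/9.0488 = 0.87668 mol/m³.

0.877 mol/m³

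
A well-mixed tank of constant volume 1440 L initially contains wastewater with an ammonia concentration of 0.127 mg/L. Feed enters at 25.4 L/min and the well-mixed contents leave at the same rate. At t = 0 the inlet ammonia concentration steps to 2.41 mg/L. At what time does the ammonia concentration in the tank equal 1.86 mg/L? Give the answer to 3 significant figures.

Mass balance on the solute (V constant): V dC/dt = Q(C_in − C), so τ = V/Q = 56.693 min.
C(t) = C_in + (C₀ − C_in) e^(−t/τ). Set C = 1.86 and solve for t:
e^(−t/τ) = (C − C_in)/(C₀ − C_in) = (1.86 − 2.41)/(0.127 − 2.41) = 0.24091
t = −τ ln(…) = 56.693 × 1.4233 = 80.693 min.

80.7 min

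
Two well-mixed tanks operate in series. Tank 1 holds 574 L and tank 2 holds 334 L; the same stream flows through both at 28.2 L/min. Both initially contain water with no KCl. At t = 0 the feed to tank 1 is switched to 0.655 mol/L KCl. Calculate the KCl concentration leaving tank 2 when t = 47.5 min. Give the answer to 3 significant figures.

0.520 mol/L

Each tank obeys Vᵢ dCᵢ/dt = Q(Cᵢ₋₁ − Cᵢ), so τᵢ = Vᵢ/Q.
τ₁ = 574/28.2 = 20.355 min; τ₂ = 334/28.2 = 11.844 min.
Tank 1: C₁ = C_in(1 − e^(−t/τ₁)). Tank 2 (τ₁ ≠ τ₂): C₂ = C_in[1 − (τ₁ e^(−t/τ₁) − τ₂ e^(−t/τ₂))/(τ₁ − τ₂)].
At t = 47.5: e^(−t/τ₁) = 0.096944, e^(−t/τ₂) = 0.018125.
C₂ = 0.655·[1 − (20.355·0.096944 − 11.844·0.018125)/(8.5106)] = 0.655·0.79337 = 0.51965 mol/L.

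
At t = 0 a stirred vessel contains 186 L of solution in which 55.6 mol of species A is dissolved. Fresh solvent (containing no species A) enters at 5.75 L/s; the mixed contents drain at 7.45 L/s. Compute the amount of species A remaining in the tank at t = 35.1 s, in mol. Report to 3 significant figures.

10.2 mol

Let m(t) be the amount of species A. Volume: V(t) = V₀ + (Q_in − Q_out) t = 186 − 1.7000 t; V(35.1) = 126.33 L.
No species A enters, so dm/dt = −Q_out · (m/V).
dm/m = −Q_out dt/(V₀ − 1.7000 t); integrating gives ln(m/m₀) = −(Q_out/(Q_in−Q_out)) ln(V/V₀).
m = m₀ (V₀/V)^(Q_out/(Q_in−Q_out)) = 55.6 × (186/126.33)^(-4.3824) = 10.205 mol.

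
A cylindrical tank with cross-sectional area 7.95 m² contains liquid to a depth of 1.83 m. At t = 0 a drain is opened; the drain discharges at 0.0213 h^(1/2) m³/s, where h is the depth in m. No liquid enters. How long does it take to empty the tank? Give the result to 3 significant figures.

With no inflow, A dh/dt = −0.0213 √h.
∫ h^(−1/2) dh = −(0.0213/A) ∫ dt, giving 2√h = 2√h₀ − (0.0213/A) t.
Tank is empty when √h = 0: t_empty = 2A√h₀/0.0213.
t_empty = 2·7.95·√1.83/0.0213 = 15.900·1.3528/0.0213 = 1009.8 s.

1010 s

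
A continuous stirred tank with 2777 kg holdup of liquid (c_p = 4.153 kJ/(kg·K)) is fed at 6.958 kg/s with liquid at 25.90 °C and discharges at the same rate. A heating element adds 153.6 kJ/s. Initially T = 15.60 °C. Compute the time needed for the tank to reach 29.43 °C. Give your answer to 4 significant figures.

M c_p dT/dt = ṁ c_p (T_in − T) + Q̇.
τ = M/ṁ = 399.109 s; T_ss = T_in + Q̇/(ṁ c_p) = 31.2155 °C.
T(t) = T_ss + (T₀ − T_ss) e^(−t/τ). Set T = 29.43:
e^(−t/τ) = (29.43 − 31.2155)/(15.60 − 31.2155) = 0.114342
t = −399.109 · ln(0.114342) = 865.492 s.

865.5 s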